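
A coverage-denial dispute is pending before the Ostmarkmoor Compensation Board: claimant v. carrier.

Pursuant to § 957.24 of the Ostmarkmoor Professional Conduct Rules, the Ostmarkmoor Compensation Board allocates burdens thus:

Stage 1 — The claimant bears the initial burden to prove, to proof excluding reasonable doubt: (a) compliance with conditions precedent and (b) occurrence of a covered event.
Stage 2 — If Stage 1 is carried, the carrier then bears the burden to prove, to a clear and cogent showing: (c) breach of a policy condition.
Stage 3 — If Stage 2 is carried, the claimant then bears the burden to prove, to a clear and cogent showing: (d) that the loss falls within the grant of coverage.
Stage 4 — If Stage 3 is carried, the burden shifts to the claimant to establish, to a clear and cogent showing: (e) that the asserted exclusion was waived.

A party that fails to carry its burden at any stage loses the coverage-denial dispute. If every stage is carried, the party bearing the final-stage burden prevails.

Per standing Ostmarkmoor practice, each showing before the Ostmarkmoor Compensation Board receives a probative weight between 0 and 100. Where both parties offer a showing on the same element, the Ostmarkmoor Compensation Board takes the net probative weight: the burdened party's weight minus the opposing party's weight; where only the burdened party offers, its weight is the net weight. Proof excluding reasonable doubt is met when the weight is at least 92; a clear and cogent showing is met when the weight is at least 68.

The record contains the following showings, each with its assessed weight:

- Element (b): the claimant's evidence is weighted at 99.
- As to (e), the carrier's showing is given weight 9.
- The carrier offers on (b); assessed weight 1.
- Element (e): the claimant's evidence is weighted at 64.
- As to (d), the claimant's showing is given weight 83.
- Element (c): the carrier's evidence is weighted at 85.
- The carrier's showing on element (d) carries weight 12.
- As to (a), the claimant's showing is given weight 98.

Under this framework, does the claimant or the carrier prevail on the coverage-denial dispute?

carrier

At Stage 1 the claimant must meet proof excluding reasonable doubt (weight is at least 92): on (a) the weight is 98, which does reach 92, so (a) meets the standard; on (b) the weight is 99 less the opposing 1 gives net 98, which does reach 92, so (b) meets the standard.
  Stage 1 carried; the burden shifts to the carrier.
At Stage 2 the carrier must meet a clear and cogent showing (weight is at least 68): on (c) the weight is 85, which does reach 68, so (c) meets the standard.
  Stage 2 is satisfied; the onus moves to the claimant.
At Stage 3 the claimant must meet a clear and cogent showing (weight is at least 68): on (d) the weight is 83 less the opposing 12 gives net 71, which does reach 68, so (d) meets the standard.
  Stage 3 carried; the burden remains with the claimant.
At Stage 4 the claimant must meet a clear and cogent showing (weight is at least 68): on (e) the weight is 64 less the opposing 9 gives net 55, which does not reach 68, so (e) does not meet the standard.
  Not every element is met, so the claimant fails to carry Stage 4.
The analysis ends at Stage 4; the carrier prevails.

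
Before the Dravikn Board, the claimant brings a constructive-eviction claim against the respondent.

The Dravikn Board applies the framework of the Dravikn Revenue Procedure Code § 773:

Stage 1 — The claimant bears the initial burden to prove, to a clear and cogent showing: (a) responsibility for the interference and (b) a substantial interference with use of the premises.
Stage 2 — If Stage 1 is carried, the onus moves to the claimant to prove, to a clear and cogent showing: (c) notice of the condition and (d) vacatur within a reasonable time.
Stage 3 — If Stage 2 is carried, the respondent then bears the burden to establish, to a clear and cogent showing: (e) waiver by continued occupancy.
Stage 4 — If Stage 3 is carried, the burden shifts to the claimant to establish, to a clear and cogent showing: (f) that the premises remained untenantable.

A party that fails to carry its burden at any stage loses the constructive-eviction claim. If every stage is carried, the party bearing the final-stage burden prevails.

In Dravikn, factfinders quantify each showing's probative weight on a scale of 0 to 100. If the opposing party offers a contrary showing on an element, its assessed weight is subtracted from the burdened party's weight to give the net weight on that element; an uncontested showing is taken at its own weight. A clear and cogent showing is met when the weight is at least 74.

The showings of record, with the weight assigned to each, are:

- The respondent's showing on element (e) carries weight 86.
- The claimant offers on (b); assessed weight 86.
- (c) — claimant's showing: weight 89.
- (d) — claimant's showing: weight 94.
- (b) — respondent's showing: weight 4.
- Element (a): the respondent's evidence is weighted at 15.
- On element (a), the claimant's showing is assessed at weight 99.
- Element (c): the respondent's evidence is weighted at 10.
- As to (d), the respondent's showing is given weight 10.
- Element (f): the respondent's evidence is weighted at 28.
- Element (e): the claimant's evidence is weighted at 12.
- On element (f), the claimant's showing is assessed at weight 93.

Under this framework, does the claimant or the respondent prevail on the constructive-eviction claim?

Stage 1 — burden on claimant; standard: a clear and cogent showing (weight is at least 74).
    (a): 99 − 15 = 84 ≥ 74 [met]
    (b): 86 − 4 = 82 ≥ 74 [met]
  Stage 1 is satisfied; the claimant continues to bear the burden.
Stage 2 — burden on claimant; standard: a clear and cogent showing (weight is at least 74).
    (c): 89 − 10 = 79 ≥ 74 [met]
    (d): 94 − 10 = 84 ≥ 74 [met]
  Stage 2 is satisfied; the onus moves to the respondent.
Stage 3 — burden on respondent; standard: a clear and cogent showing (weight is at least 74).
    (e): 86 − 12 = 74 ≥ 74 [met]
  Stage 3 is satisfied; the onus moves to the claimant.
Stage 4 — burden on claimant; standard: a clear and cogent showing (weight is at least 74).
    (f): 93 − 28 = 65 < 74 [not met]
  Not every element is met, so the claimant fails to carry Stage 4.
So the respondent prevails.

respondent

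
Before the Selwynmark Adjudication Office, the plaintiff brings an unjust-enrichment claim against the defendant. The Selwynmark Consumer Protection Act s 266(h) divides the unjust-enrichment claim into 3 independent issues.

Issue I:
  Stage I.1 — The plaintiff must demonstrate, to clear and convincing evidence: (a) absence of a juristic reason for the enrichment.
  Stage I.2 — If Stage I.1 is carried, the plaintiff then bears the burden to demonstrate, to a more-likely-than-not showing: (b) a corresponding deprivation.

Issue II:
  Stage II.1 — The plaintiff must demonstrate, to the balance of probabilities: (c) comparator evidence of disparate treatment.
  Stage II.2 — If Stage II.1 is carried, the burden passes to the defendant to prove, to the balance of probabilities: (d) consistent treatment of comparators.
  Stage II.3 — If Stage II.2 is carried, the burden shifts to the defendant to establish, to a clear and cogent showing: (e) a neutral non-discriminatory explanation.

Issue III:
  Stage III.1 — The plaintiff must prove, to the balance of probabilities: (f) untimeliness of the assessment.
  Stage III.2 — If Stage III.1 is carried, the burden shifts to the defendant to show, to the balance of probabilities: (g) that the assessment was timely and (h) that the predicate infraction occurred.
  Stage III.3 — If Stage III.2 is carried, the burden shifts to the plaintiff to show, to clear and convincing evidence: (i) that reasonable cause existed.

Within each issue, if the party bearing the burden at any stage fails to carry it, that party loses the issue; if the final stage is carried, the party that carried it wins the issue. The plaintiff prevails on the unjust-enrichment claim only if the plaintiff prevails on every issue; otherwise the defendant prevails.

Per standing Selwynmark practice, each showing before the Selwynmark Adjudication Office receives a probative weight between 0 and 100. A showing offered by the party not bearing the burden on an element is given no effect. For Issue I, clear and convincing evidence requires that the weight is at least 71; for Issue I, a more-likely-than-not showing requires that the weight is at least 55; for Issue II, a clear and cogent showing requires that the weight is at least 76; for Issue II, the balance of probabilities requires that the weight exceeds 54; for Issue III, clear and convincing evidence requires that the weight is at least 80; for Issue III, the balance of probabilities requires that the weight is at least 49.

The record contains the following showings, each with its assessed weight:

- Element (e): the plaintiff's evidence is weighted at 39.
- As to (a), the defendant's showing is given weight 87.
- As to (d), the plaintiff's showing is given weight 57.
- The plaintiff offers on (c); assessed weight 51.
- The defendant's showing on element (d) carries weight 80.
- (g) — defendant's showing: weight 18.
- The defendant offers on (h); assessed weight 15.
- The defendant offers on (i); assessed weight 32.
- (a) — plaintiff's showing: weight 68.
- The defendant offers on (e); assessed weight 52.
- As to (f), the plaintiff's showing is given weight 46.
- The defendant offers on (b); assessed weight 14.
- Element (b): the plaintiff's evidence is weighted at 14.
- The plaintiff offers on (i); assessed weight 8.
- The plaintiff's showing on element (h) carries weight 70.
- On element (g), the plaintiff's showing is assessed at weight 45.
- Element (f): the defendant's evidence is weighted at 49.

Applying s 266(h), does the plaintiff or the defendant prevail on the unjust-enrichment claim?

defendant

— Issue I —
Stage I.1 (plaintiff, clear and convincing evidence, weight is at least 71): (a) 68 (defendant's 87 disregarded) < 71 — fails.
  Not every element is met, so the plaintiff fails to carry Stage I.1.
So the defendant prevails on this issue.
— Issue II —
Stage II.1 — burden on plaintiff; standard: the balance of probabilities (weight exceeds 54).
    (c): 51 ≤ 54 [not met]
  Stage II.1 not carried; the plaintiff fails its burden.
The analysis ends at Stage II.1; the defendant prevails on this issue.
— Issue III —
Stage III.1 — burden on plaintiff; standard: the balance of probabilities (weight is at least 49).
    (f): 46 (defendant's 49 disregarded) < 49 [not met]
  Stage III.1 not carried; the plaintiff fails its burden.
The defendant prevails on this issue.
Per-issue: Issue I → defendant; Issue II → defendant; Issue III → defendant. The plaintiff must prevail on every issue; overall, the defendant prevails.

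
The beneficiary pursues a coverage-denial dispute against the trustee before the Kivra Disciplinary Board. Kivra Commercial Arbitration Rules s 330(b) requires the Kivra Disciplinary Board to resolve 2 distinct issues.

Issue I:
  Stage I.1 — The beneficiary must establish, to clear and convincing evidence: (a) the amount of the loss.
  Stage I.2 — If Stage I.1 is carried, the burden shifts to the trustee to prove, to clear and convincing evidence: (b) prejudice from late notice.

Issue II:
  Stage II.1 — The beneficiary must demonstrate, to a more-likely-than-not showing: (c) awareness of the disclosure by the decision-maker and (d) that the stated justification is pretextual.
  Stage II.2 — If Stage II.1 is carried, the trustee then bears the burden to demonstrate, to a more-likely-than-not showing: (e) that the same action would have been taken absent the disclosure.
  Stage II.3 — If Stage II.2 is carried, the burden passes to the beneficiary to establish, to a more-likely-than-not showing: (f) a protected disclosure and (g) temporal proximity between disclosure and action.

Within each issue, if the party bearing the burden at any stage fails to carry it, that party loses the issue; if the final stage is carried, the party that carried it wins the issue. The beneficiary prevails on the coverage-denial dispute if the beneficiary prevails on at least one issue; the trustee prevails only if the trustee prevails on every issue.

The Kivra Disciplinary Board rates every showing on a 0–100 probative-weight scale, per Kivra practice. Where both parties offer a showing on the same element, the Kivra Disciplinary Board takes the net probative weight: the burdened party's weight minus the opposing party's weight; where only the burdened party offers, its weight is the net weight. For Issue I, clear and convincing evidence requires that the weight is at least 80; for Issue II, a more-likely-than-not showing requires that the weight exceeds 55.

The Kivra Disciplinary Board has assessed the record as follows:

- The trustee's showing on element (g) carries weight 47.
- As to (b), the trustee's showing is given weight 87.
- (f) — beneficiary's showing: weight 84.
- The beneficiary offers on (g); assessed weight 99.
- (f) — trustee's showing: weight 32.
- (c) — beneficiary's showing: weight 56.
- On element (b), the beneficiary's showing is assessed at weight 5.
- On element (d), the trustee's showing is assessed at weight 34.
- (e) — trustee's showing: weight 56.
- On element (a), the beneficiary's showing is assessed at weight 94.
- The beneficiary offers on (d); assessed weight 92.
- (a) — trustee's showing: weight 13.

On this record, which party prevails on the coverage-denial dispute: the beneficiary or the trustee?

trustee

— Issue I —
Stage I.1 — burden on beneficiary; standard: clear and convincing evidence (weight is at least 80).
    (a): 94 − 13 = 81 ≥ 80 [met]
  Stage I.1 carried; the burden shifts to the trustee.
Stage I.2 — burden on trustee; standard: clear and convincing evidence (weight is at least 80).
    (b): 87 − 5 = 82 ≥ 80 [met]
  All elements met at the final stage.
All stages carried — the trustee prevails on this issue.
— Issue II —
Stage II.1 — burden on beneficiary; standard: a more-likely-than-not showing (weight exceeds 55).
    (c): 56 > 55 [met]
    (d): 92 − 34 = 58 > 55 [met]
  Stage II.1 is satisfied; the onus moves to the trustee.
Stage II.2 — burden on trustee; standard: a more-likely-than-not showing (weight exceeds 55).
    (e): 56 > 55 [met]
  Stage II.2 is satisfied; the onus moves to the beneficiary.
Stage II.3 — burden on beneficiary; standard: a more-likely-than-not showing (weight exceeds 55).
    (f): 84 − 32 = 52 ≤ 55 [not met]
    (g): 99 − 47 = 52 ≤ 55 [not met]
  Not every element is met, so the beneficiary fails to carry Stage II.3.
So the trustee prevails on this issue.
Per-issue: Issue I → trustee; Issue II → trustee. The beneficiary must prevail on at least one issue; overall, the trustee prevails.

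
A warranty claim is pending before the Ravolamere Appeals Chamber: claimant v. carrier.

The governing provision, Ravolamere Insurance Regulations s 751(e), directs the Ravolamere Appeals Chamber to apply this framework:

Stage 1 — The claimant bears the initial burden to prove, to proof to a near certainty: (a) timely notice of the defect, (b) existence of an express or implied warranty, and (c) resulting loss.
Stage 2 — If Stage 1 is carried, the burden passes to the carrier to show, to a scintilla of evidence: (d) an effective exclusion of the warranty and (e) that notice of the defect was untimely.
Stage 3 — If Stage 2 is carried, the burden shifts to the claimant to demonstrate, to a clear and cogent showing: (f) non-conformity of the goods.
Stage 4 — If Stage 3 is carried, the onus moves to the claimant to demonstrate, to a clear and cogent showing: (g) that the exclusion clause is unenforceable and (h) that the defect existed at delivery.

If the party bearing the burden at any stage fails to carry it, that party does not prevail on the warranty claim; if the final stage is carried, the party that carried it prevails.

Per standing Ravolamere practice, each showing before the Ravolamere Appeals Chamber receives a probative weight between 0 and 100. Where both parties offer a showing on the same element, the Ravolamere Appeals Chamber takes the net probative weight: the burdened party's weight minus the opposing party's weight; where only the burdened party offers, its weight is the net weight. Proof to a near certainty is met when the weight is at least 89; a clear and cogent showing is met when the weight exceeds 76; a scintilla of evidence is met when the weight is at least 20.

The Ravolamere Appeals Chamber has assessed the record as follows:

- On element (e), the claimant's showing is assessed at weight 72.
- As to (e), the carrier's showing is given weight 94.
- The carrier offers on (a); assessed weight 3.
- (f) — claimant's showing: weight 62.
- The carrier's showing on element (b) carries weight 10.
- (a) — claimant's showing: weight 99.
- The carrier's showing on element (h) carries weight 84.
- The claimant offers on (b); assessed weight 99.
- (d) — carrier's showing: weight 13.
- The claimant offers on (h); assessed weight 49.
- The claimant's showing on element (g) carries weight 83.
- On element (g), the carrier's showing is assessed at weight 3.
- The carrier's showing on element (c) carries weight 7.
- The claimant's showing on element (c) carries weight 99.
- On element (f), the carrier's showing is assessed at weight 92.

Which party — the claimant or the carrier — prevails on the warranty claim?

Stage 1 (claimant, proof to a near certainty, weight is at least 89): (a) net 99−3=96 ≥ 89 — meets; (b) net 99−10=89 ≥ 89 — meets; (c) net 99−7=92 ≥ 89 — meets.
  Stage 1 is satisfied; the onus moves to the carrier.
Stage 2 (carrier, a scintilla of evidence, weight is at least 20): (d) 13 < 20 — fails; (e) net 94−72=22 ≥ 20 — meets.
  Stage 2 not carried; the carrier fails its burden.
So the claimant prevails.

claimant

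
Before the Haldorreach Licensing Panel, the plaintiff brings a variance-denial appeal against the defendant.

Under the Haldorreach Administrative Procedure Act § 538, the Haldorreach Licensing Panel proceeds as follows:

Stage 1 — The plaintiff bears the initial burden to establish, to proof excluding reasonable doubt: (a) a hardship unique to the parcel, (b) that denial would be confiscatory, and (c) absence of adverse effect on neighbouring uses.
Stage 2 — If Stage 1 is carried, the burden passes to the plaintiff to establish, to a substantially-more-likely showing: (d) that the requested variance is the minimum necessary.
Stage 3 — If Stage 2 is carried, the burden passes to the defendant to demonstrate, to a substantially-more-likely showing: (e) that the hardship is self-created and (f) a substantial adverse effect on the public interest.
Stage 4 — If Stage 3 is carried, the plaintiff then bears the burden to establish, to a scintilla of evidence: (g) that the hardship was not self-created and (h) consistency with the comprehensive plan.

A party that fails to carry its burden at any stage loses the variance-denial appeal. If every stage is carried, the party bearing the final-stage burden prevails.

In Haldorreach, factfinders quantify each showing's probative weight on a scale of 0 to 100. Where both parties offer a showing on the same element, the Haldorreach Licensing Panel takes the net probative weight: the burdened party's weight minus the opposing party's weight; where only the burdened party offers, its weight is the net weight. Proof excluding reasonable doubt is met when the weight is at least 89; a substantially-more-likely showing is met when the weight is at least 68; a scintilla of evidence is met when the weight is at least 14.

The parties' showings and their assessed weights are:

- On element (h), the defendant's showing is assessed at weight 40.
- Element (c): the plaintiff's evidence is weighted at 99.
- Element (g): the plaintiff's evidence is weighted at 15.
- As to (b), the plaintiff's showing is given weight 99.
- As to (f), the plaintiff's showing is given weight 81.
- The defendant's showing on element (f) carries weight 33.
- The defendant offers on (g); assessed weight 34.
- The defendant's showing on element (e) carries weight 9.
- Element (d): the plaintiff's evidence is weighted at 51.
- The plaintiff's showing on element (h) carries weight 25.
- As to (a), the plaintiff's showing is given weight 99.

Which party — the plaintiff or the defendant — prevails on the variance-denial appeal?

At Stage 1 the plaintiff must meet proof excluding reasonable doubt (weight is at least 89): on (a) the weight is 99, ≥ 89, so (a) meets the standard; on (b) the weight is 99, which does reach 89, so (b) meets the standard; on (c) the weight is 99, which does reach 89, so (c) meets the standard.
  Stage 1 is satisfied; the plaintiff continues to bear the burden.
At Stage 2 the plaintiff must meet a substantially-more-likely showing (weight is at least 68): on (d) the weight is 51, which does not reach 68, so (d) does not meet the standard.
  The plaintiff does not carry Stage 2.
The analysis ends at Stage 2; the defendant prevails.

defendant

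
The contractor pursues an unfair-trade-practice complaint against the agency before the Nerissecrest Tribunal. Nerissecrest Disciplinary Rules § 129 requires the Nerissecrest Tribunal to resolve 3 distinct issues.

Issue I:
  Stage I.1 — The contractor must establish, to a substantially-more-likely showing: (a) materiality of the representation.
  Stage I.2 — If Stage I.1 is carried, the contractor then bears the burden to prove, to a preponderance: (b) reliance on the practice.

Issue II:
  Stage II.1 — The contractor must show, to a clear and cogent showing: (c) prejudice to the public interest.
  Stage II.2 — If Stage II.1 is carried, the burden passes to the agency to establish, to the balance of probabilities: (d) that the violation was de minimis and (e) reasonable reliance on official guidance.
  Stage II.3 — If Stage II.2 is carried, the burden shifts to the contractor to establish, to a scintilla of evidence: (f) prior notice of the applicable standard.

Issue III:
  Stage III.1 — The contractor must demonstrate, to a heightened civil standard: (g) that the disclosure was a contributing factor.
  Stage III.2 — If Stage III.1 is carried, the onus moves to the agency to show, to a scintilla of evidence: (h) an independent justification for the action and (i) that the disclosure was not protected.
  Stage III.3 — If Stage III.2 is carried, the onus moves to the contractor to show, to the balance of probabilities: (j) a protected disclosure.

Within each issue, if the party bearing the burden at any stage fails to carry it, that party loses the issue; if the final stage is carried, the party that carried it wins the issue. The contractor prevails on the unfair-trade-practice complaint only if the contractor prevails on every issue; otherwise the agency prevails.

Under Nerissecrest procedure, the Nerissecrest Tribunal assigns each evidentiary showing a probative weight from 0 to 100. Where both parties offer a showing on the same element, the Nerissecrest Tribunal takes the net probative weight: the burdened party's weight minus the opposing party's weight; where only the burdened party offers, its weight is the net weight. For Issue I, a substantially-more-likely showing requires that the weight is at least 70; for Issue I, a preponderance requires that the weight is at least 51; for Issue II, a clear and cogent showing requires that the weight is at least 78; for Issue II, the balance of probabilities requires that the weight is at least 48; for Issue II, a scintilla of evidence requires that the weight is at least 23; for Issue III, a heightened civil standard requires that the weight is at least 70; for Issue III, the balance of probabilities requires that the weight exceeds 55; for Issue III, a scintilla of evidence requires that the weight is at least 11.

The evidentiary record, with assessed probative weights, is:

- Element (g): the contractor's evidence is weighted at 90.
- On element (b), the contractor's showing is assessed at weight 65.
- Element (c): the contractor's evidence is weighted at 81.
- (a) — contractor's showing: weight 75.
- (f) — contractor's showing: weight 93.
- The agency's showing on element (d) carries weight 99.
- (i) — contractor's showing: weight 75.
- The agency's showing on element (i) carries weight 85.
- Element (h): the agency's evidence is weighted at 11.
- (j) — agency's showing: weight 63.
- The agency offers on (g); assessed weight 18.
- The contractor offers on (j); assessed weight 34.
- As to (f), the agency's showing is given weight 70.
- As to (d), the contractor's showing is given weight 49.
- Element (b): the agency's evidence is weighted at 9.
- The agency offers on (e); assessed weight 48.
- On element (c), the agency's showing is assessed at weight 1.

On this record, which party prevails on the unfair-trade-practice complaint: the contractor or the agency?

— Issue I —
Stage I.1 — burden on contractor; standard: a substantially-more-likely showing (weight is at least 70).
    (a): 75 ≥ 70 [met]
  Stage I.1 is satisfied; the contractor continues to bear the burden.
Stage I.2 — burden on contractor; standard: a preponderance (weight is at least 51).
    (b): 65 − 9 = 56 ≥ 51 [met]
  The contractor carries the last stage.
Every stage carried; the contractor prevails on this issue.
— Issue II —
Stage II.1 — burden on contractor; standard: a clear and cogent showing (weight is at least 78).
    (c): 81 − 1 = 80 ≥ 78 [met]
  Stage II.1 carried; the burden shifts to the agency.
Stage II.2 — burden on agency; standard: the balance of probabilities (weight is at least 48).
    (d): 99 − 49 = 50 ≥ 48 [met]
    (e): 48 ≥ 48 [met]
  Stage II.2 carried; the burden shifts to the contractor.
Stage II.3 — burden on contractor; standard: a scintilla of evidence (weight is at least 23).
    (f): 93 − 70 = 23 ≥ 23 [met]
  The contractor carries the last stage.
All stages carried — the contractor prevails on this issue.
— Issue III —
At Stage III.1 the contractor must meet a heightened civil standard (weight is at least 70): on (g) the weight is 90 less the opposing 18 gives net 72, which does reach 70, so (g) meets the standard.
  Stage III.1 carried; the burden shifts to the agency.
At Stage III.2 the agency must meet a scintilla of evidence (weight is at least 11): on (h) the weight is 11, which does reach 11, so (h) meets the standard; on (i) the weight is 85 less the opposing 75 gives net 10, which does not reach 11, so (i) does not meet the standard.
  Stage III.2 not carried; the agency fails its burden.
The analysis ends at Stage III.2; the contractor prevails on this issue.
Per-issue: Issue I → contractor; Issue II → contractor; Issue III → contractor. The contractor must prevail on every issue; overall, the contractor prevails.

contractor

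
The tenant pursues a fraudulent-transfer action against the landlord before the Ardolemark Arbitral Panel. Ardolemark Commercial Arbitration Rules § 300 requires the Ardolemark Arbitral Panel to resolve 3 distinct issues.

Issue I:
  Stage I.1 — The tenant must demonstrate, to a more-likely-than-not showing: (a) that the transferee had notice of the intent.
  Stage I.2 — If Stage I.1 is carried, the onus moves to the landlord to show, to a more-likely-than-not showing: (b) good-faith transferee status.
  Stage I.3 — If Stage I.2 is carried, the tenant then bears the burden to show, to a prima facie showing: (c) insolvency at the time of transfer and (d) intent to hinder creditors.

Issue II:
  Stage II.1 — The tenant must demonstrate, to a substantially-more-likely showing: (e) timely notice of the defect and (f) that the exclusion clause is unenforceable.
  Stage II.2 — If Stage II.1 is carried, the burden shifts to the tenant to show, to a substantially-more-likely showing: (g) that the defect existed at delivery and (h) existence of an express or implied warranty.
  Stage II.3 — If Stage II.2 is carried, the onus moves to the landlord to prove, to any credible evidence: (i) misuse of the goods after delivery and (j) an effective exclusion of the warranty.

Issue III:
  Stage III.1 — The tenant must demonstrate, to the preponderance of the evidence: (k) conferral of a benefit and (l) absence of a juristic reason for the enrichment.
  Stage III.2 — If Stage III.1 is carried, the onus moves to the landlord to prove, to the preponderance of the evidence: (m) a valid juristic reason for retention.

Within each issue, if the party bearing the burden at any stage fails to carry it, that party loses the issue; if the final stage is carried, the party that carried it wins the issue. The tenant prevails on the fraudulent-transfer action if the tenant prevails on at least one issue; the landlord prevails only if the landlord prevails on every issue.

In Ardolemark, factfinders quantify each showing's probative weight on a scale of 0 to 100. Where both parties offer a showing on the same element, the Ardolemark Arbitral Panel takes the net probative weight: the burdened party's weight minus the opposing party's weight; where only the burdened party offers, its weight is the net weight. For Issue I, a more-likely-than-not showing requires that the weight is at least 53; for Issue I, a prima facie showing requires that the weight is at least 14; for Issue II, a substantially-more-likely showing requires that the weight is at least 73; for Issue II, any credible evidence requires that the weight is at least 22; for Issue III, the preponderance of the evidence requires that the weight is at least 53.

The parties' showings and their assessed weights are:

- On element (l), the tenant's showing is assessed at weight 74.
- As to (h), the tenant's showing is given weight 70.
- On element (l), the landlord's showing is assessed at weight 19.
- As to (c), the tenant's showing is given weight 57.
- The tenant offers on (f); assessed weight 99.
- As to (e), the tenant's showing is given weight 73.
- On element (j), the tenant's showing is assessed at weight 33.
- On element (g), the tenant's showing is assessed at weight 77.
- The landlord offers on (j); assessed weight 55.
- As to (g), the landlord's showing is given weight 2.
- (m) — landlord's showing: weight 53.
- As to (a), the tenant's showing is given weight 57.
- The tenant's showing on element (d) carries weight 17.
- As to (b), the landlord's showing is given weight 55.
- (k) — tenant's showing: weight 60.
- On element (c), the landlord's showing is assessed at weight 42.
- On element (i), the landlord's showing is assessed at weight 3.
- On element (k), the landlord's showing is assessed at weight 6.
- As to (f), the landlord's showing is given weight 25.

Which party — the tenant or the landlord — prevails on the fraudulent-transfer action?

— Issue I —
At Stage I.1 the tenant must meet a more-likely-than-not showing (weight is at least 53): on (a) the weight is 57, ≥ 53, so (a) meets the standard.
  The tenant carries Stage I.1; the landlord now bears the burden.
At Stage I.2 the landlord must meet a more-likely-than-not showing (weight is at least 53): on (b) the weight is 55, ≥ 53, so (b) meets the standard.
  All elements met. The burden passes to the tenant.
At Stage I.3 the tenant must meet a prima facie showing (weight is at least 14): on (c) the weight is 57 less the opposing 42 gives net 15, which does reach 14, so (c) meets the standard; on (d) the weight is 17, ≥ 14, so (d) meets the standard.
  All elements met at the final stage.
With every stage satisfied, the tenant prevails on this issue.
— Issue II —
At Stage II.1 the tenant must meet a substantially-more-likely showing (weight is at least 73): on (e) the weight is 73, which does reach 73, so (e) meets the standard; on (f) the weight is 99 less the opposing 25 gives net 74, ≥ 73, so (f) meets the standard.
  Stage II.1 carried; the burden remains with the tenant.
At Stage II.2 the tenant must meet a substantially-more-likely showing (weight is at least 73): on (g) the weight is 77 less the opposing 2 gives net 75, which does reach 73, so (g) meets the standard; on (h) the weight is 70, < 73, so (h) does not meet the standard.
  Stage II.2 not carried; the tenant fails its burden.
The analysis ends at Stage II.2; the landlord prevails on this issue.
— Issue III —
At Stage III.1 the tenant must meet the preponderance of the evidence (weight is at least 53): on (k) the weight is 60 less the opposing 6 gives net 54, which does reach 53, so (k) meets the standard; on (l) the weight is 74 less the opposing 19 gives net 55, which does reach 53, so (l) meets the standard.
  The tenant carries Stage III.1; the landlord now bears the burden.
At Stage III.2 the landlord must meet the preponderance of the evidence (weight is at least 53): on (m) the weight is 53, which does reach 53, so (m) meets the standard.
  The landlord carries the last stage.
With every stage satisfied, the landlord prevails on this issue.
Per-issue: Issue I → tenant; Issue II → landlord; Issue III → landlord. The tenant must prevail on at least one issue; overall, the tenant prevails.

tenant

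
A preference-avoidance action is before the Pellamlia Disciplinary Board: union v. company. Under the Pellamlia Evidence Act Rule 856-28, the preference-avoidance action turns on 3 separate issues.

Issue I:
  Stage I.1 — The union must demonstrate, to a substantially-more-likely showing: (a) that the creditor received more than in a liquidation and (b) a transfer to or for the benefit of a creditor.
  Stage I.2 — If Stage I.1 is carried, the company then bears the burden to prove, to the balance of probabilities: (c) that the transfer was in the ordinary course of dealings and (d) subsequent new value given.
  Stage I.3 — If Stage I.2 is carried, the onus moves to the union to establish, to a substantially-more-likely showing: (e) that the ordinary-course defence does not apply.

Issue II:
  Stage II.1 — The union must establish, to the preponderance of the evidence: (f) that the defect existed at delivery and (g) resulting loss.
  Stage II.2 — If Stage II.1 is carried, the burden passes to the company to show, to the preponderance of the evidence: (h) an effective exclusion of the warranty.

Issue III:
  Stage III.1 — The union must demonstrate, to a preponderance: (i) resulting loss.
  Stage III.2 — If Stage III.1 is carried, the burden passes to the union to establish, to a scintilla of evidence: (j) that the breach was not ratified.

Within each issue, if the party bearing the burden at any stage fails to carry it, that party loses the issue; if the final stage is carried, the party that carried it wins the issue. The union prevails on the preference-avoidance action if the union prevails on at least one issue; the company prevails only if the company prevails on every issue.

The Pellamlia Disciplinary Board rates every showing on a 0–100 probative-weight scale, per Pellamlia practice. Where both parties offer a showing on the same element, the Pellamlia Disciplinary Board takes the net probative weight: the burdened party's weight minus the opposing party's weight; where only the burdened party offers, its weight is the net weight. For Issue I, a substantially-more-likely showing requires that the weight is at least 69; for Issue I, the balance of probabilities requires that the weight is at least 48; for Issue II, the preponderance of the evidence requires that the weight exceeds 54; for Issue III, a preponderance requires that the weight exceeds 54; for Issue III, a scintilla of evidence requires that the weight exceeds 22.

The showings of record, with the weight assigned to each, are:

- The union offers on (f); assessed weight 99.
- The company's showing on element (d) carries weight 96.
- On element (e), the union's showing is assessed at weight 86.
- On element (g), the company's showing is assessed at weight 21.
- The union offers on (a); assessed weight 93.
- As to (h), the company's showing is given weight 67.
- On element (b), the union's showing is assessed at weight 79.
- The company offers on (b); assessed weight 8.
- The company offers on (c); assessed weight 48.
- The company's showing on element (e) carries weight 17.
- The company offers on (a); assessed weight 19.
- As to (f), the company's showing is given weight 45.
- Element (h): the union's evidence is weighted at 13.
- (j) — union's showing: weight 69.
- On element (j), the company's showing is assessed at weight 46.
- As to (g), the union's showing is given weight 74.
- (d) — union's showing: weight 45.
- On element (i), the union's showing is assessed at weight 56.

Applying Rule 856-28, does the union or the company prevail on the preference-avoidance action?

— Issue I —
At Stage I.1 the union must meet a substantially-more-likely showing (weight is at least 69): on (a) the weight is 93 less the opposing 19 gives net 74, ≥ 69, so (a) meets the standard; on (b) the weight is 79 less the opposing 8 gives net 71, ≥ 69, so (b) meets the standard.
  The union carries Stage I.1; the company now bears the burden.
At Stage I.2 the company must meet the balance of probabilities (weight is at least 48): on (c) the weight is 48, which does reach 48, so (c) meets the standard; on (d) the weight is 96 less the opposing 45 gives net 51, which does reach 48, so (d) meets the standard.
  All elements met. The burden passes to the union.
At Stage I.3 the union must meet a substantially-more-likely showing (weight is at least 69): on (e) the weight is 86 less the opposing 17 gives net 69, which does reach 69, so (e) meets the standard.
  The union carries the last stage.
Every stage carried; the union prevails on this issue.
— Issue II —
At Stage II.1 the union must meet the preponderance of the evidence (weight exceeds 54): on (f) the weight is 99 less the opposing 45 gives net 54, ≤ 54, so (f) does not meet the standard; on (g) the weight is 74 less the opposing 21 gives net 53, ≤ 54, so (g) does not meet the standard.
  Stage II.1 not carried; the union fails its burden.
So the company prevails on this issue.
— Issue III —
Stage III.1 — burden on union; standard: a preponderance (weight exceeds 54).
    (i): 56 > 54 [met]
  Stage III.1 carried; the burden remains with the union.
Stage III.2 — burden on union; standard: a scintilla of evidence (weight exceeds 22).
    (j): 69 − 46 = 23 > 22 [met]
  The union carries the last stage.
All stages carried — the union prevails on this issue.
Per-issue: Issue I → union; Issue II → company; Issue III → union. The union must prevail on at least one issue; overall, the union prevails.

union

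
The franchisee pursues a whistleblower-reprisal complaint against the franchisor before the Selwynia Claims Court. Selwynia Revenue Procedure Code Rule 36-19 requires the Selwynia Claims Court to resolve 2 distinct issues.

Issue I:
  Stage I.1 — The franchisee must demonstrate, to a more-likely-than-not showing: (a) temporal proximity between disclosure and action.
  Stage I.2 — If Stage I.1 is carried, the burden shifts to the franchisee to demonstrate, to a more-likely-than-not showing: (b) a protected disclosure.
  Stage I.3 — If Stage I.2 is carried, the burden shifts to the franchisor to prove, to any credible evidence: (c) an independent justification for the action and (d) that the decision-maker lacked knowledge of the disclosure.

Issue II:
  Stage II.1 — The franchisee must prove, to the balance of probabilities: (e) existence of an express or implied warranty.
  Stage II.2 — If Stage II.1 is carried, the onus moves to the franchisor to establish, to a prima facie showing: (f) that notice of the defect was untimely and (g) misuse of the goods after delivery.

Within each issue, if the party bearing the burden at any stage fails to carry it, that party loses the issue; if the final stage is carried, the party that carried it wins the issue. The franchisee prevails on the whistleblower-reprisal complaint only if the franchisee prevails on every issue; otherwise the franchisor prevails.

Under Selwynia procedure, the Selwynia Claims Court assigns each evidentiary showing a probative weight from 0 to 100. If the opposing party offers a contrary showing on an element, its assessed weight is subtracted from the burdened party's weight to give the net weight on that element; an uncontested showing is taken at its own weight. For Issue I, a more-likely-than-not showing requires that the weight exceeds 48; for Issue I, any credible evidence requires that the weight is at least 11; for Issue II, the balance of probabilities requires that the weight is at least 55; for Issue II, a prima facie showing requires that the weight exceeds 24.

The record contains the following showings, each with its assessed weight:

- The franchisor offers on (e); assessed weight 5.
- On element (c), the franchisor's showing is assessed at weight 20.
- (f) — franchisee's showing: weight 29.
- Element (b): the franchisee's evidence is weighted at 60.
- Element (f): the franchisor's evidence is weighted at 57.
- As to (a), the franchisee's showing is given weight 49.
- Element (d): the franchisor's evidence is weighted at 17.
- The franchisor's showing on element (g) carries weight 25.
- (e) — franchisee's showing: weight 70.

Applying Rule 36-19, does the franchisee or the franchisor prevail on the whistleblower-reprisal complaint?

franchisor

— Issue I —
Stage I.1 — burden on franchisee; standard: a more-likely-than-not showing (weight exceeds 48).
    (a): 49 > 48 [met]
  Stage I.1 carried; the burden remains with the franchisee.
Stage I.2 — burden on franchisee; standard: a more-likely-than-not showing (weight exceeds 48).
    (b): 60 > 48 [met]
  All elements met. The burden passes to the franchisor.
Stage I.3 — burden on franchisor; standard: any credible evidence (weight is at least 11).
    (c): 20 ≥ 11 [met]
    (d): 17 ≥ 11 [met]
  Stage I.3 carried; the final stage is satisfied.
Every stage carried; the franchisor prevails on this issue.
— Issue II —
At Stage II.1 the franchisee must meet the balance of probabilities (weight is at least 55): on (e) the weight is 70 less the opposing 5 gives net 65, ≥ 55, so (e) meets the standard.
  Stage II.1 is satisfied; the onus moves to the franchisor.
At Stage II.2 the franchisor must meet a prima facie showing (weight exceeds 24): on (f) the weight is 57 less the opposing 29 gives net 28, which does exceed 24, so (f) meets the standard; on (g) the weight is 25, > 24, so (g) meets the standard.
  All elements met at the final stage.
Every stage carried; the franchisor prevails on this issue.
Per-issue: Issue I → franchisor; Issue II → franchisor. The franchisee must prevail on every issue; overall, the franchisor prevails.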